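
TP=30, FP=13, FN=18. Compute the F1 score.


Precision = 30/43 = 0.6977
Recall = 30/48 = 0.625
F1 = 2·P·R/(P+R) = 2·TP/(2·TP+FP+FN) = 60/(60+13+18) = 60/91 = 0.6593

0.6593


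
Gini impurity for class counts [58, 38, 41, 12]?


Probabilities: [58/149, 38/149, 41/149, 12/149] ≈ [0.3893, 0.255, 0.2752, 0.0805]
Σpᵢ² = (3364 + 1444 + 1681 + 144)/149² = 6633/22201
Gini = 1 - Σpᵢ² = 1 - 6633/22201 = 0.7012

0.7012


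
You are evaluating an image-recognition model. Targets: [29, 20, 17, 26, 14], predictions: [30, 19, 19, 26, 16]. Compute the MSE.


Squared errors: (29-30)²=1, (20-19)²=1, (17-19)²=4, (26-26)²=0, (14-16)²=4
Sum = 10
MSE = 10/5 = 2

2


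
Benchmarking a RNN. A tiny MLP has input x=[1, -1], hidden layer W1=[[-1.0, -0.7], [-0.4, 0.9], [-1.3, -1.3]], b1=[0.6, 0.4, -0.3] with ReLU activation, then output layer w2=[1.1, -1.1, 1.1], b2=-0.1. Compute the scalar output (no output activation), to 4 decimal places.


z1[0] = (-1.0)·(1) + (-0.7)·(-1) + 0.6 = 0.3
z1[1] = (-0.4)·(1) + (0.9)·(-1) + 0.4 = -0.9
z1[2] = (-1.3)·(1) + (-1.3)·(-1) - 0.3 = -0.3
h = ReLU(z1) = [0.3, 0.0, 0.0]
output = (1.1)·(0.3) + (-1.1)·(0.0) + (1.1)·(0.0) - 0.1 = 0.23

0.23


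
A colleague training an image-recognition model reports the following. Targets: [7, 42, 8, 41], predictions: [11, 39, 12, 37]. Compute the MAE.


Absolute errors: |7-11|=4, |42-39|=3, |8-12|=4, |41-37|=4
Sum = 15
MAE = 15/4 = 15/4

15/4


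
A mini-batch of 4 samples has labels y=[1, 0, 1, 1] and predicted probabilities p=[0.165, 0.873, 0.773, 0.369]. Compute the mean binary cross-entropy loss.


L[0] = -ln(0.165) = 1.8018
L[1] = -ln(1-0.873) = -ln(0.127) = 2.0636
L[2] = -ln(0.773) = 0.2575
L[3] = -ln(0.369) = 0.997
mean = (1.8018 + 2.0636 + 0.2575 + 0.997)/4 = 1.28

1.28


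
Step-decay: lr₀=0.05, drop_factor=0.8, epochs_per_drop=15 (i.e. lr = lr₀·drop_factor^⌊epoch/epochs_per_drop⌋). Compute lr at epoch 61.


n_drops = ⌊61/15⌋ = 4
lr = 0.05·0.8^4 = 0.05·0.4096 = 0.02048

0.02048


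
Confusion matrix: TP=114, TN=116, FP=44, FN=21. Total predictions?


Total = TP + TN + FP + FN
= 114 + 116 + 44 + 21
= 295
(Predicted positive: 158, predicted negative: 137)

295


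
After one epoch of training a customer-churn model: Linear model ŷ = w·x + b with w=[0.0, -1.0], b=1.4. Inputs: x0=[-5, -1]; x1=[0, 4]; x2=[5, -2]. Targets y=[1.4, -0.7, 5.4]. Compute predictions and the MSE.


ŷ0 = (0.0)·(-5) + (-1.0)·(-1) + 1.4 = 2.4
ŷ1 = (0.0)·(0) + (-1.0)·(4) + 1.4 = -2.6
ŷ2 = (0.0)·(5) + (-1.0)·(-2) + 1.4 = 3.4
errors² = [1.0, 3.61, 4.0]
MSE = 8.6100/3 = 2.87

2.87


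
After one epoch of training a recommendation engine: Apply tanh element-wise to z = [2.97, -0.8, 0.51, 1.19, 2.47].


tanh(2.97) = 0.9947
tanh(-0.8) = -0.664
tanh(0.51) = 0.4699
tanh(1.19) = 0.8306
tanh(2.47) = 0.9858
result = [0.9947, -0.664, 0.4699, 0.8306, 0.9858]

[0.9947, -0.664, 0.4699, 0.8306, 0.9858]


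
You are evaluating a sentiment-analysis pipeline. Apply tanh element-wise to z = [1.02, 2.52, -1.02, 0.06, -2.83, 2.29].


tanh(1.02) = 0.7699
tanh(2.52) = 0.9871
tanh(-1.02) = -0.7699
tanh(0.06) = 0.0599
tanh(-2.83) = -0.9931
tanh(2.29) = 0.9797
result = [0.7699, 0.9871, -0.7699, 0.0599, -0.9931, 0.9797]

[0.7699, 0.9871, -0.7699, 0.0599, -0.9931, 0.9797]


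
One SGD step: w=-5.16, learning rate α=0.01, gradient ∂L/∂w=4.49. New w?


w_new = w - α·∇
= -5.16 - 0.01·4.49
= -5.16 - 0.0449
= -5.2049

-5.2049


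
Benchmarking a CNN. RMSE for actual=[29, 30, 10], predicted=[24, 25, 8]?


MSE = 54/3 = 18
RMSE = √(54/3) = 4.2426

4.2426


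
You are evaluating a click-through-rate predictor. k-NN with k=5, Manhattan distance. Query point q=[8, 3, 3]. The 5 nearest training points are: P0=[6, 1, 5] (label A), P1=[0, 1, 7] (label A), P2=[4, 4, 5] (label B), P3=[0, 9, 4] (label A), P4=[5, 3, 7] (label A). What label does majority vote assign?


d(q,P0) = 6  (label A)
d(q,P1) = 14  (label A)
d(q,P2) = 7  (label B)
d(q,P3) = 15  (label A)
d(q,P4) = 7  (label A)
Votes: A=4, B=1
Majority → A

A


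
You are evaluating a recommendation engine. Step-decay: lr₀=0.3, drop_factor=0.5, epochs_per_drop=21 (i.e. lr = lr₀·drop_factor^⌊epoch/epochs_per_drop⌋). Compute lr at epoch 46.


n_drops = ⌊46/21⌋ = 2
lr = 0.3·0.5^2 = 0.3·0.25 = 0.075

0.075


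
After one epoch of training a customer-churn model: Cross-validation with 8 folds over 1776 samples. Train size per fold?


Fold size = 1776/8 = 222
Training per fold = 1776 - 222 = 1554

1554


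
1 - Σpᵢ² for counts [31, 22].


Probabilities: [31/53, 22/53] ≈ [0.5849, 0.4151]
Σpᵢ² = (961 + 484)/53² = 1445/2809
Gini = 1 - Σpᵢ² = 1 - 1445/2809 = 0.4856

0.4856


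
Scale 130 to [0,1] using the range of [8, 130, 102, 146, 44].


min=8, max=146
(130-8)/(146-8) = 122/138 = 0.8841

0.8841


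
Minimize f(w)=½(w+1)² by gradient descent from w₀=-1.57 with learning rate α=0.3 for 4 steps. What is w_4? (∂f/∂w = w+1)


step 1: grad = -1.57+1 = -0.57; w = -1.57 - 0.3·(-0.57) = -1.399
step 2: grad = -1.399+1 = -0.399; w = -1.399 - 0.3·(-0.399) = -1.2793
step 3: grad = -1.2793+1 = -0.2793; w = -1.2793 - 0.3·(-0.2793) = -1.19551
step 4: grad = -1.19551+1 = -0.19551; w = -1.19551 - 0.3·(-0.19551) = -1.136857

-1.136857


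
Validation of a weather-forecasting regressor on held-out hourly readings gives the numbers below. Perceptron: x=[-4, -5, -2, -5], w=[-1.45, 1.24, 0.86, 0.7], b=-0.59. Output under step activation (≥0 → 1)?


z = (-4)·(-1.45) + (-5)·(1.24) + (-2)·(0.86) + (-5)·(0.7) - 0.59
  = -6.21
step(z) = 0 (z<0)

0


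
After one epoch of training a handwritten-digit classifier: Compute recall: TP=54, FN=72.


Recall = TP/(TP+FN)
= 54/(54+72)
= 54/126 = 42.86%

42.86%


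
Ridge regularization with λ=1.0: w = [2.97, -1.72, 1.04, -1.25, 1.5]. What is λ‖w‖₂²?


‖w‖₂² = (2.97)² + (-1.72)² + (1.04)² + (-1.25)² + (1.5)²
     = 8.8209 + 2.9584 + 1.0816 + 1.5625 + 2.25
     = 16.6734
λ·‖w‖₂² = 1.0·16.6734 = 16.6734

16.6734


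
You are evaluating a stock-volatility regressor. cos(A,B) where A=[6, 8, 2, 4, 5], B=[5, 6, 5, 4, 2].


A·B = 6·5 + 8·6 + 2·5 + 4·4 + 5·2 = 114
‖A‖ = √145 = 12.0416, ‖B‖ = √106 = 10.2956
cos = 114/(√145·√106) = 114/√15370 = 0.9195

0.9195


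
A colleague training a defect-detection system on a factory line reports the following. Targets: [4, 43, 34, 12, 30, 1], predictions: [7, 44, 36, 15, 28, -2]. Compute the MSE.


Squared errors: (4-7)²=9, (43-44)²=1, (34-36)²=4, (12-15)²=9, (30-28)²=4, (1+ 2)²=9
Sum = 36
MSE = 36/6 = 6

6


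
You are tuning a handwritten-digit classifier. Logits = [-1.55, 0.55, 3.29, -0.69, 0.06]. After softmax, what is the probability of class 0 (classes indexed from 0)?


Exponentials: e^-1.55=0.2122, e^0.55=1.7333, e^3.29=26.8429, e^-0.69=0.5016, e^0.06=1.0618
Sum = 30.3518
Softmax = [0.007, 0.0571, 0.8844, 0.0165, 0.035]
p[0] = 0.2122/30.3518 = 0.007

0.007


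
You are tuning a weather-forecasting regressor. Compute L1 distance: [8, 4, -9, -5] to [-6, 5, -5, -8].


d = |8+ 6| + |4-5| + |-9+ 5| + |-5+ 8|
  = 14 + 1 + 4 + 3
  = 22

22


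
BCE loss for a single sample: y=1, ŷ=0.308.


BCE = -[y·ln(p) + (1-y)·ln(1-p)]
= -1·ln(0.308) - 0
= -ln(0.308) = 1.1777

1.1777


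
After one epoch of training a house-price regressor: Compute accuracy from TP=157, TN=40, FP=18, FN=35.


Accuracy = (TP+TN)/(TP+TN+FP+FN)
= (157+40)/(250)
= 197/250 = 78.8%

78.8%


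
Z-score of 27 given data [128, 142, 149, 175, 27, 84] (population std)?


μ = 117.5, σ = 48.8561
z = (27 - 117.5)/48.8561 = -1.8524

-1.8524


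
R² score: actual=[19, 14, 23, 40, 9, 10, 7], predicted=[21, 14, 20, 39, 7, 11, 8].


ȳ = 17.4286
SS_res = Σ(y-ŷ)² = 20
SS_tot = Σ(y-ȳ)² = 789.71
R² = 1 - SS_res/SS_tot = 1 - 0.0253 = 0.9747

0.9747


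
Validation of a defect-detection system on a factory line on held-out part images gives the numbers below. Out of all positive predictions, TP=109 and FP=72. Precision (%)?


Precision = TP/(TP+FP)
= 109/(109+72)
= 109/181 = 60.22%

60.22%


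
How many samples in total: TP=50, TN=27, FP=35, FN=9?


Total = TP + TN + FP + FN
= 50 + 27 + 35 + 9
= 121
(Predicted positive: 85, predicted negative: 36)

121


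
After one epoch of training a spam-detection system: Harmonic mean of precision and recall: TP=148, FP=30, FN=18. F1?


Precision = 148/178 = 0.8315
Recall = 148/166 = 0.8916
F1 = 2·P·R/(P+R) = 2·TP/(2·TP+FP+FN) = 296/(296+30+18) = 296/344 = 0.8605

0.8605


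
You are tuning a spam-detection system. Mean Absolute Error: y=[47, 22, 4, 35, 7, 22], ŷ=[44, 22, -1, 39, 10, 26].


Absolute errors: |47-44|=3, |22-22|=0, |4+ 1|=5, |35-39|=4, |7-10|=3, |22-26|=4
Sum = 19
MAE = 19/6 = 19/6

19/6


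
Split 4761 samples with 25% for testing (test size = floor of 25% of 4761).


Test = ⌊4761·25/100⌋ = 1190
Train = 4761 - 1190 = 3571

Train: 3571, Test: 1190


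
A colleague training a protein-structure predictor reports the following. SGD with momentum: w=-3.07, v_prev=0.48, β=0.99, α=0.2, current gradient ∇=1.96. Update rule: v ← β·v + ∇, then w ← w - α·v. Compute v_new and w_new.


v_new = 0.99·0.48 + 1.96 = 0.4752 + 1.96 = 2.4352
w_new = -3.07 - 0.2·2.4352 = -3.07 - 0.48704 = -3.55704

v_new=2.4352, w_new=-3.55704


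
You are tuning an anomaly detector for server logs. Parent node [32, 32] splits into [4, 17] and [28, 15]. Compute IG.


Parent = [32, 32], H_parent = 1
H_left = 0.7025 (n=21), H_right = 0.933 (n=43)
H_children = (21/64)·0.7025 + (43/64)·0.933 = 0.8574
IG = 1 - 0.8574 = 0.1426

0.1426


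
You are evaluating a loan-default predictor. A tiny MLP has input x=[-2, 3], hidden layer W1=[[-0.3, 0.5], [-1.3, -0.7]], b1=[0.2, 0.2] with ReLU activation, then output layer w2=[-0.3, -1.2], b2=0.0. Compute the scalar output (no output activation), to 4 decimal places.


z1[0] = (-0.3)·(-2) + (0.5)·(3) + 0.2 = 2.3
z1[1] = (-1.3)·(-2) + (-0.7)·(3) + 0.2 = 0.7
h = ReLU(z1) = [2.3, 0.7]
output = (-0.3)·(2.3) + (-1.2)·(0.7) + 0.0 = -1.53

-1.53


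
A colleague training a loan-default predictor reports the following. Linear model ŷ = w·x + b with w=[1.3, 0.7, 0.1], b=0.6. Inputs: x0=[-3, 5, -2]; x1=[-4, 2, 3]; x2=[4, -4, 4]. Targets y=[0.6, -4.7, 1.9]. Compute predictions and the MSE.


ŷ0 = (1.3)·(-3) + (0.7)·(5) + (0.1)·(-2) + 0.6 = -0.0
ŷ1 = (1.3)·(-4) + (0.7)·(2) + (0.1)·(3) + 0.6 = -2.9
ŷ2 = (1.3)·(4) + (0.7)·(-4) + (0.1)·(4) + 0.6 = 3.4
errors² = [0.36, 3.24, 2.25]
MSE = 5.8500/3 = 1.95

1.95


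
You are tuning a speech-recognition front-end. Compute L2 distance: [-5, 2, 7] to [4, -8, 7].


d = √((-5-4)² + (2+ 8)² + (7-7)²)
  = √(81 + 100 + 0)
  = √181 = 13.4536

13.4536


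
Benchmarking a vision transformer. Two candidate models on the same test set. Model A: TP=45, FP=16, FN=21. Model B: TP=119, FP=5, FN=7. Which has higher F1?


Model A: P=45/61=0.7377, R=45/66=0.6818, F1=2PR/(P+R)=2TP/(2TP+FP+FN)=90/127=0.7087
Model B: P=119/124=0.9597, R=119/126=0.9444, F1=2PR/(P+R)=2TP/(2TP+FP+FN)=238/250=0.952
0.7087 < 0.952 → Model B

Model B


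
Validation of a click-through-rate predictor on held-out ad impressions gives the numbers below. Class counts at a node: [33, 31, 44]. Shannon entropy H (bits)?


Probabilities: [33/108, 31/108, 44/108] ≈ [0.3056, 0.287, 0.4074]
H = -((33/108)·log₂(33/108) + (31/108)·log₂(31/108) + (44/108)·log₂(44/108))
  = 1.5673 bits

1.5673 bits


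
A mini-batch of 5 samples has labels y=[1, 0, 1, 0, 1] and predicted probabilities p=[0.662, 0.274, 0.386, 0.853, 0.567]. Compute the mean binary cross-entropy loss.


L[0] = -ln(0.662) = 0.4125
L[1] = -ln(1-0.274) = -ln(0.726) = 0.3202
L[2] = -ln(0.386) = 0.9519
L[3] = -ln(1-0.853) = -ln(0.147) = 1.9173
L[4] = -ln(0.567) = 0.5674
mean = (0.4125 + 0.3202 + 0.9519 + 1.9173 + 0.5674)/5 = 0.8339

0.8339


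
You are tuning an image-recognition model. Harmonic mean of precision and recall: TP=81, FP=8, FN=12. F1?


Precision = 81/89 = 0.9101
Recall = 81/93 = 0.871
F1 = 2·P·R/(P+R) = 2·TP/(2·TP+FP+FN) = 162/(162+8+12) = 162/182 = 0.8901

0.8901


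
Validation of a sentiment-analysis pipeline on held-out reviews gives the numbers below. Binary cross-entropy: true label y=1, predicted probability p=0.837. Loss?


BCE = -[y·ln(p) + (1-y)·ln(1-p)]
= -1·ln(0.837) - 0
= -ln(0.837) = 0.1779

0.1779


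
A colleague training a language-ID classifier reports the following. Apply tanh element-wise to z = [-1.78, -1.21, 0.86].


tanh(-1.78) = -0.9447
tanh(-1.21) = -0.8367
tanh(0.86) = 0.6963
result = [-0.9447, -0.8367, 0.6963]

[-0.9447, -0.8367, 0.6963]


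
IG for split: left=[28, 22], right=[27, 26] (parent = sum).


Parent = [55, 48], H_parent = 0.9967
H_left = 0.9896 (n=50), H_right = 0.9997 (n=53)
H_children = (50/103)·0.9896 + (53/103)·0.9997 = 0.9948
IG = 0.9967 - 0.9948 = 0.0019

0.0019


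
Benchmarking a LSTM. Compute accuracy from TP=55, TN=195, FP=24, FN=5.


Accuracy = (TP+TN)/(TP+TN+FP+FN)
= (55+195)/(279)
= 250/279 = 89.61%

89.61%


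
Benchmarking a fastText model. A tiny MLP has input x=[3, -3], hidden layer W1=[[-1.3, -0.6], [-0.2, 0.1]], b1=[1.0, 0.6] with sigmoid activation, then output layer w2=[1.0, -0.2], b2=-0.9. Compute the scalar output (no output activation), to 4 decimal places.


z1[0] = (-1.3)·(3) + (-0.6)·(-3) + 1.0 = -1.1
z1[1] = (-0.2)·(3) + (0.1)·(-3) + 0.6 = -0.3
h = sigmoid(z1) = [0.2497, 0.4256]
output = (1.0)·(0.2497) + (-0.2)·(0.4256) - 0.9 = -0.7354

-0.7354


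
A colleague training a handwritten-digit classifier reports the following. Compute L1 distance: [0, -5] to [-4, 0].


d = |0+ 4| + |-5-0|
  = 4 + 5
  = 9

9


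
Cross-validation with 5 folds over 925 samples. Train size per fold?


Fold size = 925/5 = 185
Training per fold = 925 - 185 = 740

740


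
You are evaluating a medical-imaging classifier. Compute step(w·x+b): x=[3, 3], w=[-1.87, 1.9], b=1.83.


z = (3)·(-1.87) + (3)·(1.9) + 1.83
  = 1.92
step(z) = 1 (z≥0)

1


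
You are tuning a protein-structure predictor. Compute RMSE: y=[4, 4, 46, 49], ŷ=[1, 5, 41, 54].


MSE = 60/4 = 15
RMSE = √(60/4) = 3.873

3.873


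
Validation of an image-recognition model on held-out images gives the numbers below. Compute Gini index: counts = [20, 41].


Probabilities: [20/61, 41/61] ≈ [0.3279, 0.6721]
Σpᵢ² = (400 + 1681)/61² = 2081/3721
Gini = 1 - Σpᵢ² = 1 - 2081/3721 = 0.4407

0.4407


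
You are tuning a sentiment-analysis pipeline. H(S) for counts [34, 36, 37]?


Probabilities: [34/107, 36/107, 37/107] ≈ [0.3178, 0.3364, 0.3458]
H = -((34/107)·log₂(34/107) + (36/107)·log₂(36/107) + (37/107)·log₂(37/107))
  = 1.5841 bits

1.5841 bits


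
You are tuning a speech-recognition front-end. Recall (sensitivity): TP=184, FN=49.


Recall = TP/(TP+FN)
= 184/(184+49)
= 184/233 = 78.97%

78.97%


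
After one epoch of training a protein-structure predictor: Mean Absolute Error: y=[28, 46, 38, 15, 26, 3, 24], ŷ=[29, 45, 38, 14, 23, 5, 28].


Absolute errors: |28-29|=1, |46-45|=1, |38-38|=0, |15-14|=1, |26-23|=3, |3-5|=2, |24-28|=4
Sum = 12
MAE = 12/7 = 12/7

12/7


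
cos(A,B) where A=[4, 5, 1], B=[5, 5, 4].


A·B = 4·5 + 5·5 + 1·4 = 49
‖A‖ = √42 = 6.4807, ‖B‖ = √66 = 8.124
cos = 49/(√42·√66) = 49/√2772 = 0.9307

0.9307


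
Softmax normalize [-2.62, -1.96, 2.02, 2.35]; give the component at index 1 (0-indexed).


Exponentials: e^-2.62=0.0728, e^-1.96=0.1409, e^2.02=7.5383, e^2.35=10.4856
Sum = 18.2376
Softmax = [0.004, 0.0077, 0.4133, 0.5749]
p[1] = 0.1409/18.2376 = 0.0077

0.0077


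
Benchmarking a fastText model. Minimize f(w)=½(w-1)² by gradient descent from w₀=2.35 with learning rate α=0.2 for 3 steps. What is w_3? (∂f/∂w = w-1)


step 1: grad = 2.35-1 = 1.35; w = 2.35 - 0.2·(1.35) = 2.08
step 2: grad = 2.08-1 = 1.08; w = 2.08 - 0.2·(1.08) = 1.864
step 3: grad = 1.864-1 = 0.864; w = 1.864 - 0.2·(0.864) = 1.6912

1.6912


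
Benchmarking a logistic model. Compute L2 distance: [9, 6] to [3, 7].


d = √((9-3)² + (6-7)²)
  = √(36 + 1)
  = √37 = 6.0828

6.0828


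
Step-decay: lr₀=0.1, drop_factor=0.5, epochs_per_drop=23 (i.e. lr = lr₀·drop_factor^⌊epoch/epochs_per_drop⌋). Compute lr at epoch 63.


n_drops = ⌊63/23⌋ = 2
lr = 0.1·0.5^2 = 0.1·0.25 = 0.025

0.025


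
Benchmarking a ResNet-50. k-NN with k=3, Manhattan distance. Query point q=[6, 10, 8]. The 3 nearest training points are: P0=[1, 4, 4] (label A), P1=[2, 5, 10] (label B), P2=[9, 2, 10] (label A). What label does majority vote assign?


d(q,P0) = 15  (label A)
d(q,P1) = 11  (label B)
d(q,P2) = 13  (label A)
Votes: A=2, B=1
Majority → A

A


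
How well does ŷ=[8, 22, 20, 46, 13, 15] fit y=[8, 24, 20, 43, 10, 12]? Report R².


ȳ = 19.5
SS_res = Σ(y-ŷ)² = 31
SS_tot = Σ(y-ȳ)² = 851.5
R² = 1 - SS_res/SS_tot = 1 - 0.0364 = 0.9636

0.9636


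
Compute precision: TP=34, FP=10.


Precision = TP/(TP+FP)
= 34/(34+10)
= 34/44 = 77.27%

77.27%


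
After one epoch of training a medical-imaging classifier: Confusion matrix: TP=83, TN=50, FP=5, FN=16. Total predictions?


Total = TP + TN + FP + FN
= 83 + 50 + 5 + 16
= 154
(Predicted positive: 88, predicted negative: 66)

154


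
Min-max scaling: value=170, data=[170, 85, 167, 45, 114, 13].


min=13, max=170
(170-13)/(170-13) = 157/157 = 1.0

1.0


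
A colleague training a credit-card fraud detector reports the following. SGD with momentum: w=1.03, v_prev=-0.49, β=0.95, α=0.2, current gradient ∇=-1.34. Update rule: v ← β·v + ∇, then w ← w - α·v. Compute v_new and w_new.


v_new = 0.95·-0.49 - 1.34 = -0.4655 - 1.34 = -1.8055
w_new = 1.03 - 0.2·-1.8055 = 1.03 + 0.3611 = 1.3911

v_new=-1.8055, w_new=1.3911


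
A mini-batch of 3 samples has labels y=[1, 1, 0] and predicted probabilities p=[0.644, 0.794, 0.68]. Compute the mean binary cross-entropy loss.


L[0] = -ln(0.644) = 0.4401
L[1] = -ln(0.794) = 0.2307
L[2] = -ln(1-0.68) = -ln(0.32) = 1.1394
mean = (0.4401 + 0.2307 + 1.1394)/3 = 0.6034

0.6034


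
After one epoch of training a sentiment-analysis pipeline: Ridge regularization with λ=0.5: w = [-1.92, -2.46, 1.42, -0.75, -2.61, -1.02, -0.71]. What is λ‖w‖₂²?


‖w‖₂² = (-1.92)² + (-2.46)² + (1.42)² + (-0.75)² + (-2.61)² + (-1.02)² + (-0.71)²
     = 3.6864 + 6.0516 + 2.0164 + 0.5625 + 6.8121 + 1.0404 + 0.5041
     = 20.6735
λ·‖w‖₂² = 0.5·20.6735 = 10.33675

10.33675


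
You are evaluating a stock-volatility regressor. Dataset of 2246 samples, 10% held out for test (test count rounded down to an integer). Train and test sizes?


Test = ⌊2246·10/100⌋ = 224
Train = 2246 - 224 = 2022

Train: 2022, Test: 224


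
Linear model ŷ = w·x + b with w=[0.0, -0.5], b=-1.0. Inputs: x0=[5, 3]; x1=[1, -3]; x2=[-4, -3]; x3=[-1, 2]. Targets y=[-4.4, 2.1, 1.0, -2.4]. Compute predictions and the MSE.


ŷ0 = (0.0)·(5) + (-0.5)·(3) - 1.0 = -2.5
ŷ1 = (0.0)·(1) + (-0.5)·(-3) - 1.0 = 0.5
ŷ2 = (0.0)·(-4) + (-0.5)·(-3) - 1.0 = 0.5
ŷ3 = (0.0)·(-1) + (-0.5)·(2) - 1.0 = -2.0
errors² = [3.61, 2.56, 0.25, 0.16]
MSE = 6.5800/4 = 1.645

1.645


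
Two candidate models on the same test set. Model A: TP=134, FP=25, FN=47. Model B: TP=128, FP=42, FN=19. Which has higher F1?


Model A: P=134/159=0.8428, R=134/181=0.7403, F1=2PR/(P+R)=2TP/(2TP+FP+FN)=268/340=0.7882
Model B: P=128/170=0.7529, R=128/147=0.8707, F1=2PR/(P+R)=2TP/(2TP+FP+FN)=256/317=0.8076
0.7882 < 0.8076 → Model B

Model B


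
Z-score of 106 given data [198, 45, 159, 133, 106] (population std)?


μ = 128.2, σ = 51.4952
z = (106 - 128.2)/51.4952 = -0.4311

-0.4311


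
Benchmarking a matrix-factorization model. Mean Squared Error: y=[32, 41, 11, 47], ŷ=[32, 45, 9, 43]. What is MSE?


Squared errors: (32-32)²=0, (41-45)²=16, (11-9)²=4, (47-43)²=16
Sum = 36
MSE = 36/4 = 9

9


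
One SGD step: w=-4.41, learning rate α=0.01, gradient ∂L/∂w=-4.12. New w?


w_new = w - α·∇
= -4.41 - 0.01·-4.12
= -4.41 + 0.0412
= -4.3688

-4.3688


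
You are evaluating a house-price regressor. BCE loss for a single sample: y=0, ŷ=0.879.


BCE = -[y·ln(p) + (1-y)·ln(1-p)]
= -0 - 1·ln(1-0.879)
= -ln(0.121) = 2.112

2.112


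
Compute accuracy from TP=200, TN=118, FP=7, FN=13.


Accuracy = (TP+TN)/(TP+TN+FP+FN)
= (200+118)/(338)
= 318/338 = 94.08%

94.08%


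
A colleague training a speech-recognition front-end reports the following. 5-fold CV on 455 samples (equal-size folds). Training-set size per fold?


Fold size = 455/5 = 91
Training per fold = 455 - 91 = 364

364


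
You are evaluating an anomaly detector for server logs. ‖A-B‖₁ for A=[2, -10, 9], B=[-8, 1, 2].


d = |2+ 8| + |-10-1| + |9-2|
  = 10 + 11 + 7
  = 28

28


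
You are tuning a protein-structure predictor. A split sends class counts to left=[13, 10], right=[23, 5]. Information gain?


Parent = [36, 15], H_parent = 0.874
H_left = 0.9877 (n=23), H_right = 0.6769 (n=28)
H_children = (23/51)·0.9877 + (28/51)·0.6769 = 0.8171
IG = 0.874 - 0.8171 = 0.0569

0.0569


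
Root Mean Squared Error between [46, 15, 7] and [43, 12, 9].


MSE = 22/3 = 7.3333
RMSE = √(22/3) = 2.708

2.708


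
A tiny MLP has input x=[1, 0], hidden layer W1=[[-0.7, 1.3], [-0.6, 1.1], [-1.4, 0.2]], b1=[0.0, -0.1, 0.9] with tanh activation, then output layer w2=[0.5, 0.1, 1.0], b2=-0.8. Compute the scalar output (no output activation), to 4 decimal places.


z1[0] = (-0.7)·(1) + (1.3)·(0) + 0.0 = -0.7
z1[1] = (-0.6)·(1) + (1.1)·(0) - 0.1 = -0.7
z1[2] = (-1.4)·(1) + (0.2)·(0) + 0.9 = -0.5
h = tanh(z1) = [-0.6044, -0.6044, -0.4621]
output = (0.5)·(-0.6044) + (0.1)·(-0.6044) + (1.0)·(-0.4621) - 0.8 = -1.6247

-1.6247


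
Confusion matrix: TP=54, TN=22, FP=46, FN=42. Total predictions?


Total = TP + TN + FP + FN
= 54 + 22 + 46 + 42
= 164
(Predicted positive: 100, predicted negative: 64)

164


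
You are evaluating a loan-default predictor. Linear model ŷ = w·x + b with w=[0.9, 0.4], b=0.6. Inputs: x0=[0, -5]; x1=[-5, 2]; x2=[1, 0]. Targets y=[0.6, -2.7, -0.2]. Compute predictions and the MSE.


ŷ0 = (0.9)·(0) + (0.4)·(-5) + 0.6 = -1.4
ŷ1 = (0.9)·(-5) + (0.4)·(2) + 0.6 = -3.1
ŷ2 = (0.9)·(1) + (0.4)·(0) + 0.6 = 1.5
errors² = [4.0, 0.16, 2.89]
MSE = 7.0500/3 = 2.35

2.35


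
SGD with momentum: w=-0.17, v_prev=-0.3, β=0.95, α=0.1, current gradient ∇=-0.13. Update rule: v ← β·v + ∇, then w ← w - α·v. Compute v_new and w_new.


v_new = 0.95·-0.3 - 0.13 = -0.285 - 0.13 = -0.415
w_new = -0.17 - 0.1·-0.415 = -0.17 + 0.0415 = -0.1285

v_new=-0.415, w_new=-0.1285


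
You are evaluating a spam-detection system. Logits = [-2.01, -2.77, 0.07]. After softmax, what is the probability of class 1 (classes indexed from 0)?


Exponentials: e^-2.01=0.134, e^-2.77=0.0627, e^0.07=1.0725
Sum = 1.2692
Softmax = [0.1056, 0.0494, 0.8451]
p[1] = 0.0627/1.2692 = 0.0494

0.0494


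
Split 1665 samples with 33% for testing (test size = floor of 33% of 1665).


Test = ⌊1665·33/100⌋ = 549
Train = 1665 - 549 = 1116

Train: 1116, Test: 549


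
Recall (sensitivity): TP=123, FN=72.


Recall = TP/(TP+FN)
= 123/(123+72)
= 123/195 = 63.08%

63.08%


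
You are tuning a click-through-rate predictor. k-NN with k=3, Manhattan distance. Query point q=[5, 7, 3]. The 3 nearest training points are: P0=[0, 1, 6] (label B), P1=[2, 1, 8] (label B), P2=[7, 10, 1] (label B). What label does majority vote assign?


d(q,P0) = 14  (label B)
d(q,P1) = 14  (label B)
d(q,P2) = 7  (label B)
Votes: A=0, B=3
Majority → B

B


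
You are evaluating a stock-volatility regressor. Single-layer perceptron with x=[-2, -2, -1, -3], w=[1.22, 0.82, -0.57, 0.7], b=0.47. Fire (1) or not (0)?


z = (-2)·(1.22) + (-2)·(0.82) + (-1)·(-0.57) + (-3)·(0.7) + 0.47
  = -5.14
step(z) = 0 (z<0)

0


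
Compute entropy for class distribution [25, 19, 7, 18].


Probabilities: [25/69, 19/69, 7/69, 18/69] ≈ [0.3623, 0.2754, 0.1014, 0.2609]
H = -((25/69)·log₂(25/69) + (19/69)·log₂(19/69) + (7/69)·log₂(7/69) + (18/69)·log₂(18/69))
  = 1.8836 bits

1.8836 bits


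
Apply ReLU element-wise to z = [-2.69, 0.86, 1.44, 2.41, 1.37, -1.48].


ReLU(-2.69) = max(0, -2.69) = 0.0
ReLU(0.86) = max(0, 0.86) = 0.86
ReLU(1.44) = max(0, 1.44) = 1.44
ReLU(2.41) = max(0, 2.41) = 2.41
ReLU(1.37) = max(0, 1.37) = 1.37
ReLU(-1.48) = max(0, -1.48) = 0.0
result = [0.0, 0.86, 1.44, 2.41, 1.37, 0.0]

[0.0, 0.86, 1.44, 2.41, 1.37, 0.0]


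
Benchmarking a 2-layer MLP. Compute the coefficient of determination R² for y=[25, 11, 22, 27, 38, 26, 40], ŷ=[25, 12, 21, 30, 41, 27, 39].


ȳ = 27
SS_res = Σ(y-ŷ)² = 22
SS_tot = Σ(y-ȳ)² = 576
R² = 1 - SS_res/SS_tot = 1 - 0.0382 = 0.9618

0.9618


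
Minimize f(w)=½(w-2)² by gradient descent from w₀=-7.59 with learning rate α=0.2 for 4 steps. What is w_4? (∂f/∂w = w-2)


step 1: grad = -7.59-2 = -9.59; w = -7.59 - 0.2·(-9.59) = -5.672
step 2: grad = -5.672-2 = -7.672; w = -5.672 - 0.2·(-7.672) = -4.1376
step 3: grad = -4.1376-2 = -6.1376; w = -4.1376 - 0.2·(-6.1376) = -2.91008
step 4: grad = -2.91008-2 = -4.91008; w = -2.91008 - 0.2·(-4.91008) = -1.928064

-1.928064


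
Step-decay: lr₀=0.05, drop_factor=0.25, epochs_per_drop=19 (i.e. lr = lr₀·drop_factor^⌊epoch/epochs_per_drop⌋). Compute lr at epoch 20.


n_drops = ⌊20/19⌋ = 1
lr = 0.05·0.25^1 = 0.05·0.25 = 0.0125

0.0125


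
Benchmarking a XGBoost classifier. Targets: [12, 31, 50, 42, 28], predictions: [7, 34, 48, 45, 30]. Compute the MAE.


Absolute errors: |12-7|=5, |31-34|=3, |50-48|=2, |42-45|=3, |28-30|=2
Sum = 15
MAE = 15/5 = 3

3


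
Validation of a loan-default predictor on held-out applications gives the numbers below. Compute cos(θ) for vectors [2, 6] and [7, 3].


A·B = 2·7 + 6·3 = 32
‖A‖ = √40 = 6.3246, ‖B‖ = √58 = 7.6158
cos = 32/(√40·√58) = 32/√2320 = 0.6644

0.6644


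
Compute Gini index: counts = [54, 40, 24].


Probabilities: [54/118, 40/118, 24/118] ≈ [0.4576, 0.339, 0.2034]
Σpᵢ² = (2916 + 1600 + 576)/118² = 5092/13924
Gini = 1 - Σpᵢ² = 1 - 5092/13924 = 0.6343

0.6343


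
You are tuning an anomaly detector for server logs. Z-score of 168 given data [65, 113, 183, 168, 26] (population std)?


μ = 111, σ = 59.6289
z = (168 - 111)/59.6289 = 0.9559

0.9559


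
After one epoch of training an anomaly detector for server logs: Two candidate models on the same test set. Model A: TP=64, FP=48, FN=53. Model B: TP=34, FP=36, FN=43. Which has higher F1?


Model A: P=64/112=0.5714, R=64/117=0.547, F1=2PR/(P+R)=2TP/(2TP+FP+FN)=128/229=0.559
Model B: P=34/70=0.4857, R=34/77=0.4416, F1=2PR/(P+R)=2TP/(2TP+FP+FN)=68/147=0.4626
0.559 > 0.4626 → Model A

Model A


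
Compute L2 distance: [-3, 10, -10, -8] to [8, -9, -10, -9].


d = √((-3-8)² + (10+ 9)² + (-10+ 10)² + (-8+ 9)²)
  = √(121 + 361 + 0 + 1)
  = √483 = 21.9773

21.9773


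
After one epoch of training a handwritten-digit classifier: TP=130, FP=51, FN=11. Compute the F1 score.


Precision = 130/181 = 0.7182
Recall = 130/141 = 0.922
F1 = 2·P·R/(P+R) = 2·TP/(2·TP+FP+FN) = 260/(260+51+11) = 260/322 = 0.8075

0.8075


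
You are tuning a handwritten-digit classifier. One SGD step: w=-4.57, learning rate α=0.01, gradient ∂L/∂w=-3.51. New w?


w_new = w - α·∇
= -4.57 - 0.01·-3.51
= -4.57 + 0.0351
= -4.5349

-4.5349


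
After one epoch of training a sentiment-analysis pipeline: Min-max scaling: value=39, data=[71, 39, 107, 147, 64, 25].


min=25, max=147
(39-25)/(147-25) = 14/122 = 0.1148

0.1148


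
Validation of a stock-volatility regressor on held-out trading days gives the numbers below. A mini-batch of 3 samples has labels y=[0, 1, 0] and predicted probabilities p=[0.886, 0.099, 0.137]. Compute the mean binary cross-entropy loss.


L[0] = -ln(1-0.886) = -ln(0.114) = 2.1716
L[1] = -ln(0.099) = 2.3126
L[2] = -ln(1-0.137) = -ln(0.863) = 0.1473
mean = (2.1716 + 2.3126 + 0.1473)/3 = 1.5438

1.5438


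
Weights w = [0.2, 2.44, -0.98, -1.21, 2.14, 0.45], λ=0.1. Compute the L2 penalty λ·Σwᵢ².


‖w‖₂² = (0.2)² + (2.44)² + (-0.98)² + (-1.21)² + (2.14)² + (0.45)²
     = 0.04 + 5.9536 + 0.9604 + 1.4641 + 4.5796 + 0.2025
     = 13.2002
λ·‖w‖₂² = 0.1·13.2002 = 1.32002

1.32002


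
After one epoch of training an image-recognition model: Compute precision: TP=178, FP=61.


Precision = TP/(TP+FP)
= 178/(178+61)
= 178/239 = 74.48%

74.48%


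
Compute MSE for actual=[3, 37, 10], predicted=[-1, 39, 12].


Squared errors: (3+ 1)²=16, (37-39)²=4, (10-12)²=4
Sum = 24
MSE = 24/3 = 8

8


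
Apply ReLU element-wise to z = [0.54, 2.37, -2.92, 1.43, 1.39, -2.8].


ReLU(0.54) = max(0, 0.54) = 0.54
ReLU(2.37) = max(0, 2.37) = 2.37
ReLU(-2.92) = max(0, -2.92) = 0.0
ReLU(1.43) = max(0, 1.43) = 1.43
ReLU(1.39) = max(0, 1.39) = 1.39
ReLU(-2.8) = max(0, -2.8) = 0.0
result = [0.54, 2.37, 0.0, 1.43, 1.39, 0.0]

[0.54, 2.37, 0.0, 1.43, 1.39, 0.0]


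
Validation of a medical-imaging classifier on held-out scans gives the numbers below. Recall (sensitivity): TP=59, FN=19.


Recall = TP/(TP+FN)
= 59/(59+19)
= 59/78 = 75.64%

75.64%


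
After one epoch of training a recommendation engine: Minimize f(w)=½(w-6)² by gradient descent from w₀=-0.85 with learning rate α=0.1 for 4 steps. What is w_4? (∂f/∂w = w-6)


step 1: grad = -0.85-6 = -6.85; w = -0.85 - 0.1·(-6.85) = -0.165
step 2: grad = -0.165-6 = -6.165; w = -0.165 - 0.1·(-6.165) = 0.4515
step 3: grad = 0.4515-6 = -5.5485; w = 0.4515 - 0.1·(-5.5485) = 1.00635
step 4: grad = 1.00635-6 = -4.99365; w = 1.00635 - 0.1·(-4.99365) = 1.505715

1.505715


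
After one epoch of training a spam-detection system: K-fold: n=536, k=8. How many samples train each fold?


Fold size = 536/8 = 67
Training per fold = 536 - 67 = 469

469


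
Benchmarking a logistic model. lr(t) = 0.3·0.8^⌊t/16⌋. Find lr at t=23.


n_drops = ⌊23/16⌋ = 1
lr = 0.3·0.8^1 = 0.3·0.8 = 0.24

0.24


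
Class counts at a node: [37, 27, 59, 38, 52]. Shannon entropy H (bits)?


Probabilities: [37/213, 27/213, 59/213, 38/213, 52/213] ≈ [0.1737, 0.1268, 0.277, 0.1784, 0.2441]
H = -((37/213)·log₂(37/213) + (27/213)·log₂(27/213) + (59/213)·log₂(59/213) + (38/213)·log₂(38/213) + (52/213)·log₂(52/213))
  = 2.2697 bits

2.2697 bits


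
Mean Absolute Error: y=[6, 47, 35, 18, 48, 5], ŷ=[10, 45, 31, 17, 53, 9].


Absolute errors: |6-10|=4, |47-45|=2, |35-31|=4, |18-17|=1, |48-53|=5, |5-9|=4
Sum = 20
MAE = 20/6 = 10/3

10/3


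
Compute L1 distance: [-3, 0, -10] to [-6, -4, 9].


d = |-3+ 6| + |0+ 4| + |-10-9|
  = 3 + 4 + 19
  = 26

26


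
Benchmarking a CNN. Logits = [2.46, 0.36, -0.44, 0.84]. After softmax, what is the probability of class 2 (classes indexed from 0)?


Exponentials: e^2.46=11.7048, e^0.36=1.4333, e^-0.44=0.644, e^0.84=2.3164
Sum = 16.0985
Softmax = [0.7271, 0.089, 0.04, 0.1439]
p[2] = 0.644/16.0985 = 0.04

0.04


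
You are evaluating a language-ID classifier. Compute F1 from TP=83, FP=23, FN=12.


Precision = 83/106 = 0.783
Recall = 83/95 = 0.8737
F1 = 2·P·R/(P+R) = 2·TP/(2·TP+FP+FN) = 166/(166+23+12) = 166/201 = 0.8259

0.8259


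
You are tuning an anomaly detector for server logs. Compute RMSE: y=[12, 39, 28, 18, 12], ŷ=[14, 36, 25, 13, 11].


MSE = 48/5 = 9.6
RMSE = √(48/5) = 3.0984

3.0984


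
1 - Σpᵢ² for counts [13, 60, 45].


Probabilities: [13/118, 60/118, 45/118] ≈ [0.1102, 0.5085, 0.3814]
Σpᵢ² = (169 + 3600 + 2025)/118² = 5794/13924
Gini = 1 - Σpᵢ² = 1 - 5794/13924 = 0.5839

0.5839


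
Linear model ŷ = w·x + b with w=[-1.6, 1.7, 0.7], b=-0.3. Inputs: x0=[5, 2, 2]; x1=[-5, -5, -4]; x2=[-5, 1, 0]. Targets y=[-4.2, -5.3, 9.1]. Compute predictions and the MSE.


ŷ0 = (-1.6)·(5) + (1.7)·(2) + (0.7)·(2) - 0.3 = -3.5
ŷ1 = (-1.6)·(-5) + (1.7)·(-5) + (0.7)·(-4) - 0.3 = -3.6
ŷ2 = (-1.6)·(-5) + (1.7)·(1) + (0.7)·(0) - 0.3 = 9.4
errors² = [0.49, 2.89, 0.09]
MSE = 3.4700/3 = 1.1567

1.1567


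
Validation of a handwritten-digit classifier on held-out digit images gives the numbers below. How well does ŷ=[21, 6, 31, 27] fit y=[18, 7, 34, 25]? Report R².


ȳ = 21
SS_res = Σ(y-ŷ)² = 23
SS_tot = Σ(y-ȳ)² = 390
R² = 1 - SS_res/SS_tot = 1 - 0.059 = 0.941

0.941


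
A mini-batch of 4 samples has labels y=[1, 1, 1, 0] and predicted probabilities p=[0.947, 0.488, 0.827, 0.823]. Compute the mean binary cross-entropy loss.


L[0] = -ln(0.947) = 0.0545
L[1] = -ln(0.488) = 0.7174
L[2] = -ln(0.827) = 0.19
L[3] = -ln(1-0.823) = -ln(0.177) = 1.7316
mean = (0.0545 + 0.7174 + 0.19 + 1.7316)/4 = 0.6734

0.6734


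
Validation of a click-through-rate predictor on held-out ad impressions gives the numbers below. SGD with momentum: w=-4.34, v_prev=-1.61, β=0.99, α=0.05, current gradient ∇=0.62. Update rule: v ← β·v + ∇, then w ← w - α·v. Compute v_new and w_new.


v_new = 0.99·-1.61 + 0.62 = -1.5939 + 0.62 = -0.9739
w_new = -4.34 - 0.05·-0.9739 = -4.34 + 0.048695 = -4.291305

v_new=-0.9739, w_new=-4.291305


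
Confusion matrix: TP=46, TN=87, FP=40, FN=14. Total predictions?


Total = TP + TN + FP + FN
= 46 + 87 + 40 + 14
= 187
(Predicted positive: 86, predicted negative: 101)

187


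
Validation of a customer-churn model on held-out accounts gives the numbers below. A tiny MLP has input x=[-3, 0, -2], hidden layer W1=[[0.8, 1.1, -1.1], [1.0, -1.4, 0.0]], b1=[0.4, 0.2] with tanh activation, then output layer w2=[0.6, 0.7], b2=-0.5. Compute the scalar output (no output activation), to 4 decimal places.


z1[0] = (0.8)·(-3) + (1.1)·(0) + (-1.1)·(-2) + 0.4 = 0.2
z1[1] = (1.0)·(-3) + (-1.4)·(0) + (0.0)·(-2) + 0.2 = -2.8
h = tanh(z1) = [0.1974, -0.9926]
output = (0.6)·(0.1974) + (0.7)·(-0.9926) - 0.5 = -1.0764

-1.0764


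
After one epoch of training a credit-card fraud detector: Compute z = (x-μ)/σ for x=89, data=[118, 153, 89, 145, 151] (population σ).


μ = 131.2, σ = 24.5471
z = (89 - 131.2)/24.5471 = -1.7191

-1.7191


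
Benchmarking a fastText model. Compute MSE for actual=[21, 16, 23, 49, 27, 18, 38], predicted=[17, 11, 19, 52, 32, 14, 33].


Squared errors: (21-17)²=16, (16-11)²=25, (23-19)²=16, (49-52)²=9, (27-32)²=25, (18-14)²=16, (38-33)²=25
Sum = 132
MSE = 132/7 = 132/7

132/7


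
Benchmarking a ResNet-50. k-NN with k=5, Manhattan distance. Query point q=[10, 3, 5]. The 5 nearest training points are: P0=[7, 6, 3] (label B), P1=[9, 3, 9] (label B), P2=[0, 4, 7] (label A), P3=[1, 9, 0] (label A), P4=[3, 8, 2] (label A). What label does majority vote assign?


d(q,P0) = 8  (label B)
d(q,P1) = 5  (label B)
d(q,P2) = 13  (label A)
d(q,P3) = 20  (label A)
d(q,P4) = 15  (label A)
Votes: A=3, B=2
Majority → A

A


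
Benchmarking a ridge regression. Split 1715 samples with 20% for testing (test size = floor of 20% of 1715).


Test = ⌊1715·20/100⌋ = 343
Train = 1715 - 343 = 1372

Train: 1372, Test: 343


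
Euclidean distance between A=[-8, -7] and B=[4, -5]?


d = √((-8-4)² + (-7+ 5)²)
  = √(144 + 4)
  = √148 = 12.1655

12.1655


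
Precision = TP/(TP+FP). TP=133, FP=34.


Precision = TP/(TP+FP)
= 133/(133+34)
= 133/167 = 79.64%

79.64%


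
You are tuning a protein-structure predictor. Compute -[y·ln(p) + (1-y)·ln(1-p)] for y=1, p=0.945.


BCE = -[y·ln(p) + (1-y)·ln(1-p)]
= -1·ln(0.945) - 0
= -ln(0.945) = 0.0566

0.0566


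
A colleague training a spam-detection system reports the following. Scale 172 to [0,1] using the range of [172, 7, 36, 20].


min=7, max=172
(172-7)/(172-7) = 165/165 = 1.0

1.0


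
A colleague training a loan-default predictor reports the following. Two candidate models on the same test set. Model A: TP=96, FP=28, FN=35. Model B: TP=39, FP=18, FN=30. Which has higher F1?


Model A: P=96/124=0.7742, R=96/131=0.7328, F1=2PR/(P+R)=2TP/(2TP+FP+FN)=192/255=0.7529
Model B: P=39/57=0.6842, R=39/69=0.5652, F1=2PR/(P+R)=2TP/(2TP+FP+FN)=78/126=0.619
0.7529 > 0.619 → Model A

Model A


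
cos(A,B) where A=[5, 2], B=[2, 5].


A·B = 5·2 + 2·5 = 20
‖A‖ = √29 = 5.3852, ‖B‖ = √29 = 5.3852
cos = 20/(√29·√29) = 20/√841 = 0.6897

0.6897


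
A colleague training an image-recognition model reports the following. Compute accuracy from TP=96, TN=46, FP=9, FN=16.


Accuracy = (TP+TN)/(TP+TN+FP+FN)
= (96+46)/(167)
= 142/167 = 85.03%

85.03%


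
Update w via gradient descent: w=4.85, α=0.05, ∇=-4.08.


w_new = w - α·∇
= 4.85 - 0.05·-4.08
= 4.85 + 0.204
= 5.054

5.054


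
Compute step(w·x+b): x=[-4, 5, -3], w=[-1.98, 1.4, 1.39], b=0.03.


z = (-4)·(-1.98) + (5)·(1.4) + (-3)·(1.39) + 0.03
  = 10.78
step(z) = 1 (z≥0)

1


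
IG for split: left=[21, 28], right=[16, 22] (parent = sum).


Parent = [37, 50], H_parent = 0.9838
H_left = 0.9852 (n=49), H_right = 0.9819 (n=38)
H_children = (49/87)·0.9852 + (38/87)·0.9819 = 0.9838
IG = 0.9838 - 0.9838 = 0.0

0.0


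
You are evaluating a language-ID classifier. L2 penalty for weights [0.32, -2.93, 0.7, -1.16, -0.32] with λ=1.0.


‖w‖₂² = (0.32)² + (-2.93)² + (0.7)² + (-1.16)² + (-0.32)²
     = 0.1024 + 8.5849 + 0.49 + 1.3456 + 0.1024
     = 10.6253
λ·‖w‖₂² = 1.0·10.6253 = 10.6253

10.6253


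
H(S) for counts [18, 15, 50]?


Probabilities: [18/83, 15/83, 50/83] ≈ [0.2169, 0.1807, 0.6024]
H = -((18/83)·log₂(18/83) + (15/83)·log₂(15/83) + (50/83)·log₂(50/83))
  = 1.3647 bits

1.3647 bits


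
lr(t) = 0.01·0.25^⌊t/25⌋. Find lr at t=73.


n_drops = ⌊73/25⌋ = 2
lr = 0.01·0.25^2 = 0.01·0.0625 = 0.000625

0.000625


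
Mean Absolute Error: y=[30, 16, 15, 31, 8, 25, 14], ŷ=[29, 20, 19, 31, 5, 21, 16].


Absolute errors: |30-29|=1, |16-20|=4, |15-19|=4, |31-31|=0, |8-5|=3, |25-21|=4, |14-16|=2
Sum = 18
MAE = 18/7 = 18/7

18/7


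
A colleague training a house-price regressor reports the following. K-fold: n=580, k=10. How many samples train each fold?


Fold size = 580/10 = 58
Training per fold = 580 - 58 = 522

522


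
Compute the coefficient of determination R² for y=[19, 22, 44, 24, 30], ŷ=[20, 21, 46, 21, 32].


ȳ = 27.8
SS_res = Σ(y-ŷ)² = 19
SS_tot = Σ(y-ȳ)² = 392.8
R² = 1 - SS_res/SS_tot = 1 - 0.0484 = 0.9516

0.9516


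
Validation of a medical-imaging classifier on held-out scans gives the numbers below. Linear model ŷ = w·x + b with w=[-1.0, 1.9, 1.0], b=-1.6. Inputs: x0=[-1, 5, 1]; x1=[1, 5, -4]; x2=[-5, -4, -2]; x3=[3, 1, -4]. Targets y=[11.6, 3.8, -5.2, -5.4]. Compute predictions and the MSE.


ŷ0 = (-1.0)·(-1) + (1.9)·(5) + (1.0)·(1) - 1.6 = 9.9
ŷ1 = (-1.0)·(1) + (1.9)·(5) + (1.0)·(-4) - 1.6 = 2.9
ŷ2 = (-1.0)·(-5) + (1.9)·(-4) + (1.0)·(-2) - 1.6 = -6.2
ŷ3 = (-1.0)·(3) + (1.9)·(1) + (1.0)·(-4) - 1.6 = -6.7
errors² = [2.89, 0.81, 1.0, 1.69]
MSE = 6.3900/4 = 1.5975

1.5975


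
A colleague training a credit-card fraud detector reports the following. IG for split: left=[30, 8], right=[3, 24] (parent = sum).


Parent = [33, 32], H_parent = 0.9998
H_left = 0.7425 (n=38), H_right = 0.5033 (n=27)
H_children = (38/65)·0.7425 + (27/65)·0.5033 = 0.6431
IG = 0.9998 - 0.6431 = 0.3567

0.3567


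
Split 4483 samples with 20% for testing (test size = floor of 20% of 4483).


Test = ⌊4483·20/100⌋ = 896
Train = 4483 - 896 = 3587

Train: 3587, Test: 896


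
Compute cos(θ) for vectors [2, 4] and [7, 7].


A·B = 2·7 + 4·7 = 42
‖A‖ = √20 = 4.4721, ‖B‖ = √98 = 9.8995
cos = 42/(√20·√98) = 42/√1960 = 0.9487

0.9487
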